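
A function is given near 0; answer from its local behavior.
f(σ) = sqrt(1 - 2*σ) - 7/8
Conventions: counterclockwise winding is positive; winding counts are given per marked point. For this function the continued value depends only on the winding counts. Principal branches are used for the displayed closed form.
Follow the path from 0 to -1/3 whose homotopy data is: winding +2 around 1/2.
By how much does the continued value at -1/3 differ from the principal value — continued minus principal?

Continued minus principal equals 0.

The rational part is single-valued and drops out of the difference; each branch term changes only by its own monodromy.
(1)*sqrt(1 - σ/(1/2)): winding +2 is even, the square root returns to the same sheet, contribution 0.
Summing the contributions at σ = -1/3 gives 0.


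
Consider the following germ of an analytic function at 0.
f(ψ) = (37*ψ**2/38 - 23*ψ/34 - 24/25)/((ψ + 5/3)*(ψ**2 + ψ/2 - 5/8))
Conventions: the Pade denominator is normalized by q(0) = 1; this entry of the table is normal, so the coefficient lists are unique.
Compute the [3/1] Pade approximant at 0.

Taylor coefficients needed (expand at 0): a_0 = 576/625, a_1 = 44292/53125, a_2 = 5798544/5046875, a_3 = 2875392/1009375, a_4 = 474394848/126171875.
Write the denominator as Q(ψ) = 1 + q1*ψ. Requiring Q*f - P = O(ψ^5) with deg P <= 3 kills the coefficients of ψ^4..ψ^4 in Q*f:
  ψ^4: a_4 + q1*a_3 = 0, i.e. 474394848/126171875 + (2875392/1009375)*q1 = 0.
Solving this linear system: q1 = -4941613/3744000.
The numerator is Q*f truncated at degree 3: P0 = a_0 = 576/625; P1 = a_1 + q1*a_0 = -26427821/69062500; P2 = a_2 + q1*a_1 = 15278767523/314925000000; P3 = a_3 + q1*a_2 = 30849482633/23156250000.

The Pade approximant has numerator coefficients [576/625, -26427821/69062500, 15278767523/314925000000, 30849482633/23156250000]; denominator coefficients [1, -4941613/3744000].


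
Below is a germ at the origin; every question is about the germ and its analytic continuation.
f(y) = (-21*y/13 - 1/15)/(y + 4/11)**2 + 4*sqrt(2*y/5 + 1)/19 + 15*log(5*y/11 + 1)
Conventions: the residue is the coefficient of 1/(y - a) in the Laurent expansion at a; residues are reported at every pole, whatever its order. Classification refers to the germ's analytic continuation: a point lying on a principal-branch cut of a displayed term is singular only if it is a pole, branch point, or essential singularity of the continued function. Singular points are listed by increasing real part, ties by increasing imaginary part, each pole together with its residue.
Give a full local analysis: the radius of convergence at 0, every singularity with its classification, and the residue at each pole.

Radius of convergence at 0: 4/11.
At -5/2: an algebraic (square-root) branch point.
At -11/5: a logarithmic branch point.
At -4/11: a pole of order 2; residue -21/13.

Denominator factor (y + 4/11)^2: pole of order 2 at -4/11, modulus 4/11.
Branch term (4/19)*sqrt(1 - y/(-5/2)): its argument vanishes at y = -5/2, a square-root branch point, modulus 5/2.
Branch term (15)*log(1 - y/(-11/5)): its argument vanishes at y = -11/5, a logarithmic branch point, modulus 11/5.
The radius of convergence is the smallest modulus among the singular points: 4/11.
The branch terms are analytic at -4/11 and contribute nothing to the residue; only the rational part matters.
At the order-2 pole -4/11 set g(y) = (y - (-4/11))^2*(rational part) = -21*y/13 - 1/15.
Order-2 pole: residue = g'(a); g'(-4/11) = -21/13, so the residue is -21/13.
List the singular points by increasing real part (a conjugate pair: the negative imaginary part first).


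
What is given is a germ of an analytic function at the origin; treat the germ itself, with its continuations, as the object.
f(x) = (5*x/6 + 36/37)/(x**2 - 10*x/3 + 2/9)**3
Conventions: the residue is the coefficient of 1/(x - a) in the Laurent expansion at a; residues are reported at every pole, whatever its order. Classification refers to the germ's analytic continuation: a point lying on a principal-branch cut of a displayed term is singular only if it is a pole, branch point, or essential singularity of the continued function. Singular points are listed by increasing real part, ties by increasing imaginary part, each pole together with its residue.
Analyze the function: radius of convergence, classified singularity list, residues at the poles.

Radius of convergence at 0: 5/3 - (1/3)*sqrt(23).
At 5/3 - (1/3)*sqrt(23): a pole of order 3; residue -(127413/14405728)*sqrt(23).
At 5/3 + (1/3)*sqrt(23): a pole of order 3; residue (127413/14405728)*sqrt(23).

Denominator factor (x**2 - 10*x/3 + 2/9)^3: discriminant 92/9, real irrational roots 5/3 + (1/3)*sqrt(23) and 5/3 - (1/3)*sqrt(23); poles of order 3, moduli 5/3 + (1/3)*sqrt(23) and 5/3 - (1/3)*sqrt(23).
The radius of convergence is the smallest modulus among the singular points: 5/3 - (1/3)*sqrt(23).
The factor x**2 - 10*x/3 + 2/9 splits as (x - a)(x - a') with a = 5/3 - (1/3)*sqrt(23), a' = 5/3 + (1/3)*sqrt(23). At the order-3 pole a set g(x) = (x - a)^3*f(x) = [5*x/6 + 36/37] / (x - a')^3.
Order-3 pole: residue = g''(a)/2; g''(5/3 - (1/3)*sqrt(23)) = -(127413/7202864)*sqrt(23), so the residue is -(127413/14405728)*sqrt(23).
The factor x**2 - 10*x/3 + 2/9 splits as (x - a)(x - a') with a = 5/3 + (1/3)*sqrt(23), a' = 5/3 - (1/3)*sqrt(23). At the order-3 pole a set g(x) = (x - a)^3*f(x) = [5*x/6 + 36/37] / (x - a')^3.
Order-3 pole: residue = g''(a)/2; g''(5/3 + (1/3)*sqrt(23)) = (127413/7202864)*sqrt(23), so the residue is (127413/14405728)*sqrt(23).
List the singular points by increasing real part (a conjugate pair: the negative imaginary part first).


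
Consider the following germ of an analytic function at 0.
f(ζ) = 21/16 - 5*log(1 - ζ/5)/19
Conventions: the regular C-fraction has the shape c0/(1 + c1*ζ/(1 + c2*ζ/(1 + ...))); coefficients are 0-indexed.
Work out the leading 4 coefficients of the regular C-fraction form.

The regular C-fraction coefficients are [21/16, -16/399, -239/3990, -133/2390].

Taylor coefficients (expand at 0): a_0 = 21/16, a_1 = 1/19, a_2 = 1/190, a_3 = 1/1425.
c0 = a_0 = 21/16. Peel one level at a time: if S = 1 + c*ζ/S' with S'(0) = 1, then c is the ζ-coefficient of S and S' = c*ζ/(S - 1).
S_1 = c0/f = 1 + (-16/399)*ζ + (-1912/796005)*ζ^2 + ...; c1 = -16/399.
S_2 = c1*ζ/(S_1 - 1) = 1 + (-239/3990)*ζ + (-1/300)*ζ^2 + ...; c2 = -239/3990.
S_3 = c2*ζ/(S_2 - 1) = 1 + (-133/2390)*ζ + ...; c3 = -133/2390.


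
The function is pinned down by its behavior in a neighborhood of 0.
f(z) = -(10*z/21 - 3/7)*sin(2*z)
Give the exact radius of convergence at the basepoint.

The radius of convergence is infinite.

The factor -sin(2*z) is entire and contributes no finite singular point.
The polynomial part has no poles.
No finite singular points: the Taylor series at 0 converges everywhere.


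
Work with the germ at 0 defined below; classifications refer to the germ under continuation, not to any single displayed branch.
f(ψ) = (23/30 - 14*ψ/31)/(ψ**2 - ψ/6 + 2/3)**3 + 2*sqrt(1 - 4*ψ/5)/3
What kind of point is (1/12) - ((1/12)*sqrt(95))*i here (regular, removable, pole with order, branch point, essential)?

The denominator factor ψ**2 - ψ/6 + 2/3 vanishes at (1/12) - ((1/12)*sqrt(95))*i and appears to the power 3; the numerator there equals (113/155) + ((7/186)*sqrt(95))*i, nonzero, and no other factor vanishes.
The branch terms are analytic at this point.
Hence a pole whose order is the multiplicity, 3.

The point is a pole of order 3.


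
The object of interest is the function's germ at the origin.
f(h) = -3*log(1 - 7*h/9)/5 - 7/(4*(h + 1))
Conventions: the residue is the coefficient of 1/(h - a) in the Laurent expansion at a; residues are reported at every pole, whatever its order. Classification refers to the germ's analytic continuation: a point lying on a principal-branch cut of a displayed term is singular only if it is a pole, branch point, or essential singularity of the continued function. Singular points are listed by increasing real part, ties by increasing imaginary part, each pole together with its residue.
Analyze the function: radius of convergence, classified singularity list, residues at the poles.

Denominator factor (h + 1): pole of order 1 at -1, modulus 1.
Branch term (-3/5)*log(1 - h/(9/7)): its argument vanishes at h = 9/7, a logarithmic branch point, modulus 9/7.
The radius of convergence is the smallest modulus among the singular points: 1.
The branch term is analytic at -1 and contributes nothing to the residue; only the rational part matters.
At the order-1 pole -1 set g(h) = (h - (-1))*(rational part) = -7/4.
Simple pole: residue = g(a) at a = -1, which is -7/4.
List the singular points by increasing real part (a conjugate pair: the negative imaginary part first).

Radius of convergence at 0: 1.
At -1: a pole of order 1; residue -7/4.
At 9/7: a logarithmic branch point.


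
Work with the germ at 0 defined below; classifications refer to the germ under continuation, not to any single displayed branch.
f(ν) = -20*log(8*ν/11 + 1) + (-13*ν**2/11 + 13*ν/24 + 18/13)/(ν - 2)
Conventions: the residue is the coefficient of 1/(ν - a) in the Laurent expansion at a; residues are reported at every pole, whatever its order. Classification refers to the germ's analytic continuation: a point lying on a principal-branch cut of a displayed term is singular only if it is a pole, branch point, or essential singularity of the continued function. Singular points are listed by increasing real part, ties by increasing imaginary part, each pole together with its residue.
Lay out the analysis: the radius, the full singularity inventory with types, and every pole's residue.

Radius of convergence at 0: 11/8.
At -11/8: a logarithmic branch point.
At 2: a pole of order 1; residue -3877/1716.

Denominator factor (ν - 2): pole of order 1 at 2, modulus 2.
Branch term (-20)*log(1 - ν/(-11/8)): its argument vanishes at ν = -11/8, a logarithmic branch point, modulus 11/8.
The radius of convergence is the smallest modulus among the singular points: 11/8.
The branch term is analytic at 2 and contributes nothing to the residue; only the rational part matters.
At the order-1 pole 2 set g(ν) = (ν - (2))*(rational part) = -13*ν**2/11 + 13*ν/24 + 18/13.
Simple pole: residue = g(a) at a = 2, which is -3877/1716.
List the singular points by increasing real part (a conjugate pair: the negative imaginary part first).


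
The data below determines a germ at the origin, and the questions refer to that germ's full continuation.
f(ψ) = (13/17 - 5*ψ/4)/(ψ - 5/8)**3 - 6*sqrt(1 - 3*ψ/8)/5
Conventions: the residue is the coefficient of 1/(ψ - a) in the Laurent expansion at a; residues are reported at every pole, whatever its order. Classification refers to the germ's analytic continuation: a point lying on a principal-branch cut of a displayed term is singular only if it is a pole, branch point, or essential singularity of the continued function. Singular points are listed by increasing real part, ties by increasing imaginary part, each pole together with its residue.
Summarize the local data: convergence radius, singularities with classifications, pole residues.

Radius of convergence at 0: 5/8.
At 5/8: a pole of order 3; residue 0.
At 8/3: an algebraic (square-root) branch point.

Denominator factor (ψ - 5/8)^3: pole of order 3 at 5/8, modulus 5/8.
Branch term (-6/5)*sqrt(1 - ψ/(8/3)): its argument vanishes at ψ = 8/3, a square-root branch point, modulus 8/3.
The radius of convergence is the smallest modulus among the singular points: 5/8.
The branch term is analytic at 5/8 and contributes nothing to the residue; only the rational part matters.
At the order-3 pole 5/8 set g(ψ) = (ψ - (5/8))^3*(rational part) = 13/17 - 5*ψ/4.
Order-3 pole: residue = g''(a)/2; g''(5/8) = 0, so the residue is 0.
List the singular points by increasing real part (a conjugate pair: the negative imaginary part first).


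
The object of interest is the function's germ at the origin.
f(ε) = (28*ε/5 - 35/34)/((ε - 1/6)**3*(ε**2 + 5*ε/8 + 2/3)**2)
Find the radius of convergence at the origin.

The radius of convergence is 1/6.

Denominator factor (ε**2 + 5*ε/8 + 2/3)^2: discriminant -437/192, complex-conjugate roots (-5/16) + ((1/48)*sqrt(1311))*i and (-5/16) - ((1/48)*sqrt(1311))*i; poles of order 2, moduli (1/3)*sqrt(6) and (1/3)*sqrt(6).
Denominator factor (ε - 1/6)^3: pole of order 3 at 1/6, modulus 1/6.
The radius of convergence is the smallest modulus among the singular points: 1/6.


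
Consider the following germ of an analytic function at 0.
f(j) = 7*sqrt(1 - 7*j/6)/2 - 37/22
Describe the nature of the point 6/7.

The term (7/2)*sqrt(1 - j/(6/7)) has argument 1 - 6/7/(6/7) = 0 at 6/7: a square-root (algebraic, two-sheeted) branch point; the remaining terms are analytic or single-valued there.

The point is an algebraic (square-root) branch point.


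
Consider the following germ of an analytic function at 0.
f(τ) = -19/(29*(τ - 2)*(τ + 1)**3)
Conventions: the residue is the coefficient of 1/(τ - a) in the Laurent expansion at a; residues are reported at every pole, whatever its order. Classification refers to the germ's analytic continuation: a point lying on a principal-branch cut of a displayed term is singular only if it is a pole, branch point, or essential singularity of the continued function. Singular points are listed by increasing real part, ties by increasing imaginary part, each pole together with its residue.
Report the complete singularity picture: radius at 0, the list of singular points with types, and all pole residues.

Denominator factor (τ - 2): pole of order 1 at 2, modulus 2.
Denominator factor (τ + 1)^3: pole of order 3 at -1, modulus 1.
The radius of convergence is the smallest modulus among the singular points: 1.
At the order-3 pole -1 set g(τ) = (τ - (-1))^3*f(τ) = -19/(29*(τ - 2)).
Order-3 pole: residue = g''(a)/2; g''(-1) = 38/783, so the residue is 19/783.
At the order-1 pole 2 set g(τ) = (τ - (2))*f(τ) = -19/(29*(τ + 1)**3).
Simple pole: residue = g(a) at a = 2, which is -19/783.
List the singular points by increasing real part (a conjugate pair: the negative imaginary part first).

Radius of convergence at 0: 1.
At -1: a pole of order 3; residue 19/783.
At 2: a pole of order 1; residue -19/783.


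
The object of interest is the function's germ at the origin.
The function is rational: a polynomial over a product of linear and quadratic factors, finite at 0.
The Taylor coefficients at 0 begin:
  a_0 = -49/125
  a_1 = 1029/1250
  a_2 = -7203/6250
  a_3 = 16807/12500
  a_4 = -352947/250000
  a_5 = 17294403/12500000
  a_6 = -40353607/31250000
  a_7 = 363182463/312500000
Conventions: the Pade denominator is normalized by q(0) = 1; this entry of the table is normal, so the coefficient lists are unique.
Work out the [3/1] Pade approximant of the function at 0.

The Pade approximant has numerator coefficients [-49/125, 1029/2500, -7203/25000, 16807/125000]; denominator coefficients [1, 21/20].

Taylor coefficients needed (read off): a_0 = -49/125, a_1 = 1029/1250, a_2 = -7203/6250, a_3 = 16807/12500, a_4 = -352947/250000.
Write the denominator as Q(γ) = 1 + q1*γ. Requiring Q*f - P = O(γ^5) with deg P <= 3 kills the coefficients of γ^4..γ^4 in Q*f:
  γ^4: a_4 + q1*a_3 = 0, i.e. -352947/250000 + (16807/12500)*q1 = 0.
Solving this linear system: q1 = 21/20.
The numerator is Q*f truncated at degree 3: P0 = a_0 = -49/125; P1 = a_1 + q1*a_0 = 1029/2500; P2 = a_2 + q1*a_1 = -7203/25000; P3 = a_3 + q1*a_2 = 16807/125000.


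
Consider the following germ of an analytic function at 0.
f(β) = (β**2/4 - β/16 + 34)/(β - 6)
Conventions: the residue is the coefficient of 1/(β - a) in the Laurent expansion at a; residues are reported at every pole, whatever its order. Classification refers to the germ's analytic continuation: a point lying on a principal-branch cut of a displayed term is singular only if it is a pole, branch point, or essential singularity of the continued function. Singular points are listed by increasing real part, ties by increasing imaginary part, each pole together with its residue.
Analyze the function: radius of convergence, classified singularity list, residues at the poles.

Radius of convergence at 0: 6.
At 6: a pole of order 1; residue 341/8.

Denominator factor (β - 6): pole of order 1 at 6, modulus 6.
The radius of convergence is the smallest modulus among the singular points: 6.
At the order-1 pole 6 set g(β) = (β - (6))*f(β) = β**2/4 - β/16 + 34.
Simple pole: residue = g(a) at a = 6, which is 341/8.


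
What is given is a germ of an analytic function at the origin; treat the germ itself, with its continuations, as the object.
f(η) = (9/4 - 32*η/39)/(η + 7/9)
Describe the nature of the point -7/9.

The point is a pole of order 1.

The denominator factor η + 7/9 vanishes at -7/9 and appears to the power 1; the numerator there equals 4055/1404, nonzero, and no other factor vanishes.
Hence a pole whose order is the multiplicity, 1.


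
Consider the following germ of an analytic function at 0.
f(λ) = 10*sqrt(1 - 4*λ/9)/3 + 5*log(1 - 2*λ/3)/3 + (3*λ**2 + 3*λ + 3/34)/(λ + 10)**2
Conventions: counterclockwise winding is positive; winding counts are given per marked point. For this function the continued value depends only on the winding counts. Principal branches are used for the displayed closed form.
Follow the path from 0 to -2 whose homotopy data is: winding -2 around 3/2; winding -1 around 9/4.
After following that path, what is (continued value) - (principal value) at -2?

Continued minus principal equals (-(20/9)*sqrt(17)) - ((20/3)*pi)*i.

The rational part is single-valued and drops out of the difference; each branch term changes only by its own monodromy.
(10/3)*sqrt(1 - λ/(9/4)): winding -1 is odd, the square root flips sign, contributing -2*(10/3)*sqrt(1 - (-2)/(9/4)) = -2*(10/3)*sqrt(17/9) = -(20/9)*sqrt(17).
(5/3)*log(1 - λ/(3/2)): each positive loop around 3/2 adds 2*pi*i to the log, so winding -2 contributes (5/3)*(-2)*2*pi*i = -(20/3)*pi*i.
Summing the contributions at λ = -2 gives (-(20/9)*sqrt(17)) - ((20/3)*pi)*i.


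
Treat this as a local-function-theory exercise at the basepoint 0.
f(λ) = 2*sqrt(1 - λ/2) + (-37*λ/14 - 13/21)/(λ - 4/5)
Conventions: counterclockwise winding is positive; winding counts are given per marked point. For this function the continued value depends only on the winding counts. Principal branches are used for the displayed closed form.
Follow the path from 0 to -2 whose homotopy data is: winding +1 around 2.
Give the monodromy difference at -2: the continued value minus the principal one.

Continued minus principal equals -(4)*sqrt(2).

The rational part is single-valued and drops out of the difference; each branch term changes only by its own monodromy.
(2)*sqrt(1 - λ/(2)): winding +1 is odd, the square root flips sign, contributing -2*(2)*sqrt(1 - (-2)/(2)) = -2*(2)*sqrt(2) = -(4)*sqrt(2).
Summing the contributions at λ = -2 gives -(4)*sqrt(2).


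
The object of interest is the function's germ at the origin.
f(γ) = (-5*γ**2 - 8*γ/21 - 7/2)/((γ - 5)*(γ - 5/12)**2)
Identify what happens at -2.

Denominator factors: γ - 5/12 = -29/12 at γ = -2; γ - 5 = -7 at γ = -2 — none vanishes.
So the germ continues analytically to -2.

The point is a regular point.


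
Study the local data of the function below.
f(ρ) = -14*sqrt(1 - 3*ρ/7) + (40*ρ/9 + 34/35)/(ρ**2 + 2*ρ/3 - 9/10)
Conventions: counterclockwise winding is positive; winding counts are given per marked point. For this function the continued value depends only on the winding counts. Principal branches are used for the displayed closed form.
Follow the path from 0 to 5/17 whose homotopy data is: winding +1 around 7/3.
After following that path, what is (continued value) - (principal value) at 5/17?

The rational part is single-valued and drops out of the difference; each branch term changes only by its own monodromy.
(-14)*sqrt(1 - ρ/(7/3)): winding +1 is odd, the square root flips sign, contributing -2*(-14)*sqrt(1 - (5/17)/(7/3)) = -2*(-14)*sqrt(104/119) = (8/17)*sqrt(3094).
Summing the contributions at ρ = 5/17 gives (8/17)*sqrt(3094).

Continued minus principal equals (8/17)*sqrt(3094).


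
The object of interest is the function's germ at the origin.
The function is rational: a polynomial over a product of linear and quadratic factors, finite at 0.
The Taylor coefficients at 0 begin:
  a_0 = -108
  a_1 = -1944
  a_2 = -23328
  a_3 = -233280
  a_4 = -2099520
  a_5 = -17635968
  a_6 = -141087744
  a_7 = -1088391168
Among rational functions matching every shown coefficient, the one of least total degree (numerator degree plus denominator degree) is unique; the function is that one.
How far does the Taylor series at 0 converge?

The radius of convergence is 1/6.

No rational of total degree below 3 reproduces all 8 coefficients; solving the [0/3] Pade equations on them gives f(h) = 1/(2*(h - 1/6)**3), whose expansion matches every shown term.
Denominator factor (h - 1/6)^3: pole of order 3 at 1/6, modulus 1/6.
The radius of convergence is the smallest modulus among the singular points: 1/6.


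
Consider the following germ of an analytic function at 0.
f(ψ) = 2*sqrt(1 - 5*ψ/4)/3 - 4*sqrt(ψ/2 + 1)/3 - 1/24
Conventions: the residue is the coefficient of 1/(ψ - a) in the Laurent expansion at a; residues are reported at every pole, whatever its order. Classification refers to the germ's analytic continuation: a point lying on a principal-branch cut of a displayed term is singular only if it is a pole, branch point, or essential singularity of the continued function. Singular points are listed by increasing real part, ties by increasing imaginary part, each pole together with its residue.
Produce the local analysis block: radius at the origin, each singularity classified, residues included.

Radius of convergence at 0: 4/5.
At -2: an algebraic (square-root) branch point.
At 4/5: an algebraic (square-root) branch point.

Branch term (-4/3)*sqrt(1 - ψ/(-2)): its argument vanishes at ψ = -2, a square-root branch point, modulus 2.
Branch term (2/3)*sqrt(1 - ψ/(4/5)): its argument vanishes at ψ = 4/5, a square-root branch point, modulus 4/5.
The radius of convergence is the smallest modulus among the singular points: 4/5.
List the singular points by increasing real part (a conjugate pair: the negative imaginary part first).


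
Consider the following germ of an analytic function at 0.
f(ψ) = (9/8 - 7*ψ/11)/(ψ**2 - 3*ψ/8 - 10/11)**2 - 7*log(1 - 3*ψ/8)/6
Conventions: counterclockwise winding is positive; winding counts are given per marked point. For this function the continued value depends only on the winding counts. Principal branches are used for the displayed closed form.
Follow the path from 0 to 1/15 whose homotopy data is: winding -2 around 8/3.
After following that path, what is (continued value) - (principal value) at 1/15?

Continued minus principal equals (14/3)*pi*i.

The rational part is single-valued and drops out of the difference; each branch term changes only by its own monodromy.
(-7/6)*log(1 - ψ/(8/3)): each positive loop around 8/3 adds 2*pi*i to the log, so winding -2 contributes (-7/6)*(-2)*2*pi*i = (14/3)*pi*i.
Summing the contributions at ψ = 1/15 gives (14/3)*pi*i.


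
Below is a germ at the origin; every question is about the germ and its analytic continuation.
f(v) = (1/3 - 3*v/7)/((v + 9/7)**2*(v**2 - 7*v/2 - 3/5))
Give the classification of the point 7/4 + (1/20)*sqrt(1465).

The point is a pole of order 1.

The denominator factor v**2 - 7*v/2 - 3/5 vanishes at 7/4 + (1/20)*sqrt(1465) and appears to the power 1; the numerator there equals -5/12 - (3/140)*sqrt(1465), nonzero, and no other factor vanishes.
Hence a pole whose order is the multiplicity, 1.


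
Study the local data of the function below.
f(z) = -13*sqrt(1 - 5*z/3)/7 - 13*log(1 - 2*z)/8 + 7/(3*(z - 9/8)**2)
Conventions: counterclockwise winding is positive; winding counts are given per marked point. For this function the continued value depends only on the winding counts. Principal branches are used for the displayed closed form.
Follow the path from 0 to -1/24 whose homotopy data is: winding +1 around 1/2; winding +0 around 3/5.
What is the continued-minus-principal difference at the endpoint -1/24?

Continued minus principal equals -(13/4)*pi*i.

The rational part is single-valued and drops out of the difference; each branch term changes only by its own monodromy.
(-13/7)*sqrt(1 - z/(3/5)): winding +0 is even, the square root returns to the same sheet, contribution 0.
(-13/8)*log(1 - z/(1/2)): each positive loop around 1/2 adds 2*pi*i to the log, so winding +1 contributes (-13/8)*(1)*2*pi*i = -(13/4)*pi*i.
Summing the contributions at z = -1/24 gives -(13/4)*pi*i.


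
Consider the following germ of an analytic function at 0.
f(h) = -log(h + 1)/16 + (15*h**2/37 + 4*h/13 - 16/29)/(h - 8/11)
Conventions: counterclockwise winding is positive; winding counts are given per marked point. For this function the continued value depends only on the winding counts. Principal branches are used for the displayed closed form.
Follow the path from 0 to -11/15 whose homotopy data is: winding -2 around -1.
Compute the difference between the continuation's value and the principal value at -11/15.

Continued minus principal equals (1/4)*pi*i.

The rational part is single-valued and drops out of the difference; each branch term changes only by its own monodromy.
(-1/16)*log(1 - h/(-1)): each positive loop around -1 adds 2*pi*i to the log, so winding -2 contributes (-1/16)*(-2)*2*pi*i = (1/4)*pi*i.
Summing the contributions at h = -11/15 gives (1/4)*pi*i.


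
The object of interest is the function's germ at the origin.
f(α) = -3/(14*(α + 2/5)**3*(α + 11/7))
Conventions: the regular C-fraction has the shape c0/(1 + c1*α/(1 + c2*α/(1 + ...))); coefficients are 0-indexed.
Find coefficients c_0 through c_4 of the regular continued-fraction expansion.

The regular C-fraction coefficients are [-375/176, 179/22, -1035/358, 63715/37053, -5827345/10551204].

Taylor coefficients (expand at 0): a_0 = -375/176, a_1 = 67125/3872, a_2 = -484125/5324, a_3 = 366175125/937024, a_4 = -61725169125/41229056.
c0 = a_0 = -375/176. Peel one level at a time: if S = 1 + c*α/S' with S'(0) = 1, then c is the α-coefficient of S and S' = c*α/(S - 1).
S_1 = c0/f = 1 + (179/22)*α + (1035/44)*α^2 + ...; c1 = 179/22.
S_2 = c1*α/(S_1 - 1) = 1 + (-1035/358)*α + (318575/64082)*α^2 + ...; c2 = -1035/358.
S_3 = c2*α/(S_2 - 1) = 1 + (63715/37053)*α + (162775/171396)*α^2 + ...; c3 = 63715/37053.
S_4 = c3*α/(S_3 - 1) = 1 + (-5827345/10551204)*α + ...; c4 = -5827345/10551204.


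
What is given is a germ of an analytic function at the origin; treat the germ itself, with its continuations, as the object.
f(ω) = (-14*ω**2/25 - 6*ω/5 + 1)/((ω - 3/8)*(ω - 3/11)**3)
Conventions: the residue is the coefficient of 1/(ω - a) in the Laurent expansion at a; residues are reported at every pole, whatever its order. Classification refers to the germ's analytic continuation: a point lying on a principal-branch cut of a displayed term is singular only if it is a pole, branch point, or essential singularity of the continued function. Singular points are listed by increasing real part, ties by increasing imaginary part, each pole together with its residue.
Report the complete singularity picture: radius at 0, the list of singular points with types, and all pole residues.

Radius of convergence at 0: 3/11.
At 3/11: a pole of order 3; residue -8028592/18225.
At 3/8: a pole of order 1; residue 8028592/18225.

Denominator factor (ω - 3/11)^3: pole of order 3 at 3/11, modulus 3/11.
Denominator factor (ω - 3/8): pole of order 1 at 3/8, modulus 3/8.
The radius of convergence is the smallest modulus among the singular points: 3/11.
At the order-3 pole 3/11 set g(ω) = (ω - (3/11))^3*f(ω) = (-14*ω**2/25 - 6*ω/5 + 1)/(ω - 3/8).
Order-3 pole: residue = g''(a)/2; g''(3/11) = -16057184/18225, so the residue is -8028592/18225.
At the order-1 pole 3/8 set g(ω) = (ω - (3/8))*f(ω) = (-14*ω**2/25 - 6*ω/5 + 1)/(ω - 3/11)**3.
Simple pole: residue = g(a) at a = 3/8, which is 8028592/18225.
List the singular points by increasing real part (a conjugate pair: the negative imaginary part first).


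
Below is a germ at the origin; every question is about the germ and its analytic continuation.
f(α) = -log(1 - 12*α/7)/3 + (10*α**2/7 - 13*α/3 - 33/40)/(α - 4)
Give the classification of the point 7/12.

The term (-1/3)*log(1 - α/(7/12)) has argument 1 - 7/12/(7/12) = 0 at 7/12: a logarithmic (infinitely-sheeted) branch point; the remaining terms are analytic or single-valued there.

The point is a logarithmic branch point.


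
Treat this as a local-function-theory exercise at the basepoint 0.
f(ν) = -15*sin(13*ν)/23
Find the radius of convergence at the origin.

The radius of convergence is infinite.

The factor sin(13*ν) is entire and contributes no finite singular point.
The polynomial part has no poles.
No finite singular points: the Taylor series at 0 converges everywhere.


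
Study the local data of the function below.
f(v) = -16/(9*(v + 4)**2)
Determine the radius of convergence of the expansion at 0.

The radius of convergence is 4.

Denominator factor (v + 4)^2: pole of order 2 at -4, modulus 4.
The radius of convergence is the smallest modulus among the singular points: 4.


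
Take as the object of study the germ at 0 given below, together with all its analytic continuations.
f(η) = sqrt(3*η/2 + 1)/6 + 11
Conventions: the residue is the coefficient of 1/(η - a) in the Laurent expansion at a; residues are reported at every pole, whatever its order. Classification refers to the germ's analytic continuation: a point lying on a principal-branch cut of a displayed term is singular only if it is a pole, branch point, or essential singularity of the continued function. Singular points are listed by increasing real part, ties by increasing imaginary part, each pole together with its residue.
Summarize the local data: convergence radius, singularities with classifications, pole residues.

Radius of convergence at 0: 2/3.
At -2/3: an algebraic (square-root) branch point.

Branch term (1/6)*sqrt(1 - η/(-2/3)): its argument vanishes at η = -2/3, a square-root branch point, modulus 2/3.
The radius of convergence is the smallest modulus among the singular points: 2/3.


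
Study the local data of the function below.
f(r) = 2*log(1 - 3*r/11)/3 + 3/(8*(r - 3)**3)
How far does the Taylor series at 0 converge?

The radius of convergence is 3.

Denominator factor (r - 3)^3: pole of order 3 at 3, modulus 3.
Branch term (2/3)*log(1 - r/(11/3)): its argument vanishes at r = 11/3, a logarithmic branch point, modulus 11/3.
The radius of convergence is the smallest modulus among the singular points: 3.


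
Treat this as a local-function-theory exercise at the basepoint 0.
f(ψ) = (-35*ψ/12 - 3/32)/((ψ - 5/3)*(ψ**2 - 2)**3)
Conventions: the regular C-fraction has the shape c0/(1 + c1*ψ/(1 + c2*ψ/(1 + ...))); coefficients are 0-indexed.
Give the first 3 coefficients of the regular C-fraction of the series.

The regular C-fraction coefficients are [-9/1280, -1427/45, 797905/25686].

Taylor coefficients (expand at 0): a_0 = -9/1280, a_1 = -1427/6400, a_2 = -9237/64000.
c0 = a_0 = -9/1280. Peel one level at a time: if S = 1 + c*ψ/S' with S'(0) = 1, then c is the ψ-coefficient of S and S' = c*ψ/(S - 1).
S_1 = c0/f = 1 + (-1427/45)*ψ + (159581/162)*ψ^2 + ...; c1 = -1427/45.
S_2 = c1*ψ/(S_1 - 1) = 1 + (797905/25686)*ψ + ...; c2 = 797905/25686.


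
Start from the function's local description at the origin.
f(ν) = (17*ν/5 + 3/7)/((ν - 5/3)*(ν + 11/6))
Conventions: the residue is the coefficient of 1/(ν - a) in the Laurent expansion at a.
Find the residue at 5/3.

The residue is 256/147.

At the order-1 pole 5/3 set g(ν) = (ν - (5/3))*f(ν) = (17*ν/5 + 3/7)/(ν + 11/6).
Simple pole: residue = g(a) at a = 5/3, which is 256/147.


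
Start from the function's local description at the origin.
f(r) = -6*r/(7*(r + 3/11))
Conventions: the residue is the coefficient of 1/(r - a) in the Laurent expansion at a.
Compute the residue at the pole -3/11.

At the order-1 pole -3/11 set g(r) = (r - (-3/11))*f(r) = -6*r/7.
Simple pole: residue = g(a) at a = -3/11, which is 18/77.

The residue is 18/77.


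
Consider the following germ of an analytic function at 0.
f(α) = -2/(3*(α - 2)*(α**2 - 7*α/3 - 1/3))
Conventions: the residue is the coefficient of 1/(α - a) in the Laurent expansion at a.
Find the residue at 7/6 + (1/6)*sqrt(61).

The factor α**2 - 7*α/3 - 1/3 splits as (α - a)(α - a') with a = 7/6 + (1/6)*sqrt(61), a' = 7/6 - (1/6)*sqrt(61). At the order-1 pole a set g(α) = (α - a)*f(α) = [-2/(3*(α - 2))] / (α - a').
Simple pole: residue = g(a) at a = 7/6 + (1/6)*sqrt(61), which is -1/3 - (5/183)*sqrt(61).

The residue is -1/3 - (5/183)*sqrt(61).


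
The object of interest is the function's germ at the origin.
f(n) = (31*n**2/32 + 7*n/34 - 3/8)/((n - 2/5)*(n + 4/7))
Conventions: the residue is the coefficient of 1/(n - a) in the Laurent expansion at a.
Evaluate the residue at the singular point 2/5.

The residue is -819/5780.

At the order-1 pole 2/5 set g(n) = (n - (2/5))*f(n) = (31*n**2/32 + 7*n/34 - 3/8)/(n + 4/7).
Simple pole: residue = g(a) at a = 2/5, which is -819/5780.


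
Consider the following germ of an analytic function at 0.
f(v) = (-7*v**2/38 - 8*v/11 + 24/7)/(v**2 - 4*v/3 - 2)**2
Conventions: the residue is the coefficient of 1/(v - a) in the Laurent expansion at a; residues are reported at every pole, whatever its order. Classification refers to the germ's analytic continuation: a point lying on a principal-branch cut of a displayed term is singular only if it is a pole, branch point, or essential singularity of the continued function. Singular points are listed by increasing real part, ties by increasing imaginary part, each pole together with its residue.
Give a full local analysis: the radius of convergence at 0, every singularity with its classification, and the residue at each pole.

Radius of convergence at 0: -2/3 + (1/3)*sqrt(22).
At 2/3 - (1/3)*sqrt(22): a pole of order 2; residue (130833/2832368)*sqrt(22).
At 2/3 + (1/3)*sqrt(22): a pole of order 2; residue -(130833/2832368)*sqrt(22).


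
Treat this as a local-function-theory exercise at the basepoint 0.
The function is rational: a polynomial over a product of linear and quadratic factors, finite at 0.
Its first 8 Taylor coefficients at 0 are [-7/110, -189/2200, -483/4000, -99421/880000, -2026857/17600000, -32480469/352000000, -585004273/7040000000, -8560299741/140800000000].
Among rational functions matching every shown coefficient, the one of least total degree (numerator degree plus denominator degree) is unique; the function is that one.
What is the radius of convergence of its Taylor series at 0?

No rational of total degree below 5 reproduces all 8 coefficients; solving the [0/5] Pade equations on them gives f(λ) = -28/(33*(λ - 2)**3*(λ**2 - λ/4 - 5/3)), whose expansion matches every shown term.
Denominator factor (λ**2 - λ/4 - 5/3): discriminant 323/48, real irrational roots 1/8 + (1/24)*sqrt(969) and 1/8 - (1/24)*sqrt(969); poles of order 1, moduli 1/8 + (1/24)*sqrt(969) and -1/8 + (1/24)*sqrt(969).
Denominator factor (λ - 2)^3: pole of order 3 at 2, modulus 2.
The radius of convergence is the smallest modulus among the singular points: -1/8 + (1/24)*sqrt(969).

The radius of convergence is -1/8 + (1/24)*sqrt(969).


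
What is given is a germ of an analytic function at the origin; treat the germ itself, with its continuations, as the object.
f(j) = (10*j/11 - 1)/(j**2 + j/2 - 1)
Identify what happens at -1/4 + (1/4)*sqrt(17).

The denominator factor j**2 + j/2 - 1 vanishes at -1/4 + (1/4)*sqrt(17) and appears to the power 1; the numerator there equals -27/22 + (5/22)*sqrt(17), nonzero, and no other factor vanishes.
Hence a pole whose order is the multiplicity, 1.

The point is a pole of order 1.


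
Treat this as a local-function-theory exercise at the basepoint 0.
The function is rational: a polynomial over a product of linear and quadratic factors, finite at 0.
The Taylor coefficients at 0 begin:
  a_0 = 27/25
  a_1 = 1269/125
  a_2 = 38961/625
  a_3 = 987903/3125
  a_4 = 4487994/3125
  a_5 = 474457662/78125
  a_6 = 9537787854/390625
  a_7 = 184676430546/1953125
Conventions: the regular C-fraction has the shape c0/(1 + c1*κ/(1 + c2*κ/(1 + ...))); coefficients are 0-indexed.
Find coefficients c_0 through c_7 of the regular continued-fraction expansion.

The regular C-fraction coefficients are [27/25, -47/5, 766/235, -181283/90005, 80207145/138862778, -6591788105/4583196806, 81396067/6216097981, -1937258532/7727709815].

Taylor coefficients (read off): a_0 = 27/25, a_1 = 1269/125, a_2 = 38961/625, a_3 = 987903/3125, a_4 = 4487994/3125, a_5 = 474457662/78125, a_6 = 9537787854/390625, a_7 = 184676430546/1953125.
c0 = a_0 = 27/25. Peel one level at a time: if S = 1 + c*κ/S' with S'(0) = 1, then c is the κ-coefficient of S and S' = c*κ/(S - 1).
S_1 = c0/f = 1 + (-47/5)*κ + (766/25)*κ^2 + ...; c1 = -47/5.
S_2 = c1*κ/(S_1 - 1) = 1 + (766/235)*κ + (362566/55225)*κ^2 + ...; c2 = 766/235.
S_3 = c2*κ/(S_2 - 1) = 1 + (-181283/90005)*κ + (341307/293378)*κ^2 + ...; c3 = -181283/90005.
S_4 = c3*κ/(S_3 - 1) = 1 + (80207145/138862778)*κ + (109203382575/131454104356)*κ^2 + ...; c4 = 80207145/138862778.
S_5 = c4*κ/(S_4 - 1) = 1 + (-6591788105/4583196806)*κ + (6018845/319589762)*κ^2 + ...; c5 = -6591788105/4583196806.
S_6 = c5*κ/(S_5 - 1) = 1 + (81396067/6216097981)*κ + (27781982316/8463322387835)*κ^2 + ...; c6 = 81396067/6216097981.
S_7 = c6*κ/(S_6 - 1) = 1 + (-1937258532/7727709815)*κ + ...; c7 = -1937258532/7727709815.


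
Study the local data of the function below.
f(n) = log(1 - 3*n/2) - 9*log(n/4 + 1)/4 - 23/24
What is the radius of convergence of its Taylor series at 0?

The radius of convergence is 2/3.

Branch term (1)*log(1 - n/(2/3)): its argument vanishes at n = 2/3, a logarithmic branch point, modulus 2/3.
Branch term (-9/4)*log(1 - n/(-4)): its argument vanishes at n = -4, a logarithmic branch point, modulus 4.
The radius of convergence is the smallest modulus among the singular points: 2/3.


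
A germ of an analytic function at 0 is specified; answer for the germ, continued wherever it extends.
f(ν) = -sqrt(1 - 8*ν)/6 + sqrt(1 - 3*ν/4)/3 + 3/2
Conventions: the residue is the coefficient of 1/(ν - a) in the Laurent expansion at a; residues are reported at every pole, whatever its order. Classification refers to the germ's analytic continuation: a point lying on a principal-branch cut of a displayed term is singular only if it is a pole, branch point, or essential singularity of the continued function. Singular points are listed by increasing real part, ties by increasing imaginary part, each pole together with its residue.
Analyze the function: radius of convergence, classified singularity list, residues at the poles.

Branch term (-1/6)*sqrt(1 - ν/(1/8)): its argument vanishes at ν = 1/8, a square-root branch point, modulus 1/8.
Branch term (1/3)*sqrt(1 - ν/(4/3)): its argument vanishes at ν = 4/3, a square-root branch point, modulus 4/3.
The radius of convergence is the smallest modulus among the singular points: 1/8.
List the singular points by increasing real part (a conjugate pair: the negative imaginary part first).

Radius of convergence at 0: 1/8.
At 1/8: an algebraic (square-root) branch point.
At 4/3: an algebraic (square-root) branch point.


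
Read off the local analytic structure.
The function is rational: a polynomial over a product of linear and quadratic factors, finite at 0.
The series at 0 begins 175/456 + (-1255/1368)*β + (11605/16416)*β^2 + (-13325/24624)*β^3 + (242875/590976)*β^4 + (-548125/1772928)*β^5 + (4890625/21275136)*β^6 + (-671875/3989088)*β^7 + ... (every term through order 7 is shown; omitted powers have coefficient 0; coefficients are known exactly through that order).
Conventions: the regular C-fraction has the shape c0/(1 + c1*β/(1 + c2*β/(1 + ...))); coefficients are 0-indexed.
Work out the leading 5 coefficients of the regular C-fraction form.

Taylor coefficients (read off): a_0 = 175/456, a_1 = -1255/1368, a_2 = 11605/16416, a_3 = -13325/24624, a_4 = 242875/590976.
c0 = a_0 = 175/456. Peel one level at a time: if S = 1 + c*β/S' with S'(0) = 1, then c is the β-coefficient of S and S' = c*β/(S - 1).
S_1 = c0/f = 1 + (251/105)*β + (56923/14700)*β^2 + ...; c1 = 251/105.
S_2 = c1*β/(S_1 - 1) = 1 + (-56923/35140)*β + (3969/1008016)*β^2 + ...; c2 = -56923/35140.
S_3 = c2*β/(S_2 - 1) = 1 + (138915/57150692)*β + (-7038360/3240227929)*β^2 + ...; c3 = 138915/57150692.
S_4 = c3*β/(S_3 - 1) = 1 + (152608/170769)*β + ...; c4 = 152608/170769.

The regular C-fraction coefficients are [175/456, 251/105, -56923/35140, 138915/57150692, 152608/170769].
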